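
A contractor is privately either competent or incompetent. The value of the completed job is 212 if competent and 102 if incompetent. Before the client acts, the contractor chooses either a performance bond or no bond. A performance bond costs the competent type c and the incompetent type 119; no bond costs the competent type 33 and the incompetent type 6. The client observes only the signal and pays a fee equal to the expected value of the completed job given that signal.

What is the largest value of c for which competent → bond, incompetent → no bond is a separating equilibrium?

143

Under separation: bond → competent (pays 212); no bond → incompetent (pays 102).
Incompetent: 102 − 6 = 96 ≥ 212 − 119 = 93. Holds regardless of c. ✓
Competent: 212 − c ≥ 102 − 33, so c ≤ 212 − 69 = 143.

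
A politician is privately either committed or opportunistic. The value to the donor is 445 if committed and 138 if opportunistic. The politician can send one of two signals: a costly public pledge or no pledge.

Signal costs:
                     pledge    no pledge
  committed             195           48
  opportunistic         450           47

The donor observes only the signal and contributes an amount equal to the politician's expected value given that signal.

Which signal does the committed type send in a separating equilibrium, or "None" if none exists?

Try committed → pledge, opportunistic → no pledge:
  If types separate, pledge earns payment 445 and no pledge earns 138.
  Committed: pledge gives 445 − 195 = 250; no pledge gives 138 − 48 = 90. No deviation. ✓
  Opportunistic: no pledge gives 138 − 47 = 91; pledge gives 445 − 450 = -5. No deviation. ✓
Both hold — the committed type sends pledge.

pledge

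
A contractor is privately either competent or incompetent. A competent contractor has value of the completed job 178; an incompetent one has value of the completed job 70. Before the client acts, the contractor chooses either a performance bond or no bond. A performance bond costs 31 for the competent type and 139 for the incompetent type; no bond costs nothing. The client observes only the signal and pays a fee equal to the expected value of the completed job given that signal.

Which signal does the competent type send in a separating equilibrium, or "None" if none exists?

bond

Try competent → bond, incompetent → no bond:
  If types separate, bond earns payment 178 and no bond earns 70.
  Competent: bond gives 178 − 31 = 147; no bond gives 70 − 0 = 70. No deviation. ✓
  Incompetent: no bond gives 70 − 0 = 70; bond gives 178 − 139 = 39. No deviation. ✓
Both hold — the competent type sends bond.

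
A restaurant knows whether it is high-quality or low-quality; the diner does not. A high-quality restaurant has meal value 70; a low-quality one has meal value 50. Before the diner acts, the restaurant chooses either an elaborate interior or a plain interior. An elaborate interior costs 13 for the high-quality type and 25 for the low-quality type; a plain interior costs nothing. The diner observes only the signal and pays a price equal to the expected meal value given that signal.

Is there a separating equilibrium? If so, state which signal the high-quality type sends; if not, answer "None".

elaborate interior

Try high-quality → elaborate interior, low-quality → plain interior:
  Under separation the diner infers type exactly: elaborate interior → high-quality (pays 70), plain interior → low-quality (pays 50).
  High-quality: elaborate interior gives 70 − 13 = 57; plain interior gives 50 − 0 = 50. No deviation. ✓
  Low-quality: plain interior gives 50 − 0 = 50; elaborate interior gives 70 − 25 = 45. No deviation. ✓
Both hold — the high-quality type sends elaborate interior.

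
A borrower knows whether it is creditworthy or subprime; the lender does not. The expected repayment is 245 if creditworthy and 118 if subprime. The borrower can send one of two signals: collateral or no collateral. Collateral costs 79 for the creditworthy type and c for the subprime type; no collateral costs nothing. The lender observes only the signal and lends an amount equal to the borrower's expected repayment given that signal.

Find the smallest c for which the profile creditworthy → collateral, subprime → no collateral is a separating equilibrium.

Under separation: collateral → creditworthy (pays 245); no collateral → subprime (pays 118).
Creditworthy: 245 − 79 = 166 ≥ 118 − 0 = 118. Holds regardless of c. ✓
Subprime: 118 − 0 ≥ 245 − c, so c ≥ 245 − 118 = 127.

127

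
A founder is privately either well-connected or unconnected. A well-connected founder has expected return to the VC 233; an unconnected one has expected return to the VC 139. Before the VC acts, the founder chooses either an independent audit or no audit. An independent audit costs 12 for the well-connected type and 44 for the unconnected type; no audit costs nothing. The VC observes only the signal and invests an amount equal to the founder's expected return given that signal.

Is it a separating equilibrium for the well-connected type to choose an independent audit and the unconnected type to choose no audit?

No

If types separate, audit earns payment 233 and no audit earns 139.
Well-connected: audit gives 233 − 12 = 221; no audit gives 139 − 0 = 139. No deviation. ✓
Unconnected: no audit gives 139 − 0 = 139; audit gives 233 − 44 = 189. Would deviate. ✗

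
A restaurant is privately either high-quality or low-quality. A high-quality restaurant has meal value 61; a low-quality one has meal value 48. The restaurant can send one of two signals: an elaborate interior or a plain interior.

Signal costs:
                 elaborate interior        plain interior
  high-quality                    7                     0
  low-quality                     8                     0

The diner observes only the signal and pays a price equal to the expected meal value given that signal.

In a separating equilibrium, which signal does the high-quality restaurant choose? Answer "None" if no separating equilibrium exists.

None

Try high-quality → elaborate interior, low-quality → plain interior:
  If types separate, elaborate interior earns payment 61 and plain interior earns 48.
  High-quality: elaborate interior gives 61 − 7 = 54; plain interior gives 48 − 0 = 48. No deviation. ✓
  Low-quality: plain interior gives 48 − 0 = 48; elaborate interior gives 61 − 8 = 53. Would deviate. ✗
Try high-quality → plain interior, low-quality → elaborate interior:
  If types separate, plain interior earns payment 61 and elaborate interior earns 48.
  High-quality: plain interior gives 61 − 0 = 61; elaborate interior gives 48 − 7 = 41. No deviation. ✓
  Low-quality: elaborate interior gives 48 − 8 = 40; plain interior gives 61 − 0 = 61. Would deviate. ✗
Neither assignment is incentive-compatible.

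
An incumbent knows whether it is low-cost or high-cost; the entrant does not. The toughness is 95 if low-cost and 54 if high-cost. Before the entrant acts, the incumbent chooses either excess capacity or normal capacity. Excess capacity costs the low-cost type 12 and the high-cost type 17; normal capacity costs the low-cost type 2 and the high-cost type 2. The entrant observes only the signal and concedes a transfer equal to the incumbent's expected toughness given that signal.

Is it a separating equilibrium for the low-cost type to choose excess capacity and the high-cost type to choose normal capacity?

If types separate, excess capacity earns payment 95 and normal capacity earns 54.
Low-cost: excess capacity gives 95 − 12 = 83; normal capacity gives 54 − 2 = 52. No deviation. ✓
High-cost: normal capacity gives 54 − 2 = 52; excess capacity gives 95 − 17 = 78. Would deviate. ✗

No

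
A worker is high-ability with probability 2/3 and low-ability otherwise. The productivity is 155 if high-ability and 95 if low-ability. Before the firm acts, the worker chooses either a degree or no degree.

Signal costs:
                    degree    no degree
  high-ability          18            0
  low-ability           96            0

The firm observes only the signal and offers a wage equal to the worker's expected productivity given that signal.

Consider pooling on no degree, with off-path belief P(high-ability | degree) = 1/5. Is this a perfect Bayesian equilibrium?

Yes

On the equilibrium path (no degree) the firm holds the prior 2/3 and pays 2/3·155 + 1/3·95 = 135. Off-path (degree) belief 1/5 gives 1/5·155 + 4/5·95 = 107.
High-ability: no degree gives 135 − 0 = 135; degree gives 107 − 18 = 89. Stays. ✓
Low-ability: no degree gives 135 − 0 = 135; degree gives 107 − 96 = 11. Stays. ✓
Beliefs are Bayes-consistent on-path and both types best-respond.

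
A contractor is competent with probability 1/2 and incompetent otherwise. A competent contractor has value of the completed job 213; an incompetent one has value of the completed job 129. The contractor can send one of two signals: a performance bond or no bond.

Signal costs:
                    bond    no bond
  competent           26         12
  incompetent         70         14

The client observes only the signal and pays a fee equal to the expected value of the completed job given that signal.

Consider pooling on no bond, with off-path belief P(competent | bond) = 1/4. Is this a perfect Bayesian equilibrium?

At the pooled signal (no bond) the client holds the prior 1/2 and pays 1/2·213 + 1/2·129 = 171. Off-path (bond) belief 1/4 gives 1/4·213 + 3/4·129 = 150.
Competent: no bond gives 171 − 12 = 159; bond gives 150 − 26 = 124. Stays. ✓
Incompetent: no bond gives 171 − 14 = 157; bond gives 150 − 70 = 80. Stays. ✓

Yes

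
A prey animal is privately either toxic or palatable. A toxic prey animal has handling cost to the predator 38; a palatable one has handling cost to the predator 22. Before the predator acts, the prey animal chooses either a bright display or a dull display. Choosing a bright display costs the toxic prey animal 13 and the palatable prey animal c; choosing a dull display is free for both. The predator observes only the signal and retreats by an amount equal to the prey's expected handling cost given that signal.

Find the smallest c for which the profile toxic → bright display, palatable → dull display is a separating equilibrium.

16

Under separation: bright display → toxic (pays 38); dull display → palatable (pays 22).
Toxic: 38 − 13 = 25 ≥ 22 − 0 = 22. Holds regardless of c. ✓
Palatable: 22 − 0 ≥ 38 − c, so c ≥ 38 − 22 = 16.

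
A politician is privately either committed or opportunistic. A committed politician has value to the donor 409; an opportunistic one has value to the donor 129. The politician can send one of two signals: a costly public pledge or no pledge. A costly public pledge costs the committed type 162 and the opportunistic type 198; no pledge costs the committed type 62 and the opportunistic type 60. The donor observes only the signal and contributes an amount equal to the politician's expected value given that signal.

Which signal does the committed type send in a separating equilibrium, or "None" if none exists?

Try committed → pledge, opportunistic → no pledge:
  If types separate, pledge earns payment 409 and no pledge earns 129.
  Committed: pledge gives 409 − 162 = 247; no pledge gives 129 − 62 = 67. No deviation. ✓
  Opportunistic: no pledge gives 129 − 60 = 69; pledge gives 409 − 198 = 211. Would deviate. ✗
Try committed → no pledge, opportunistic → pledge:
  If types separate, no pledge earns payment 409 and pledge earns 129.
  Committed: no pledge gives 409 − 62 = 347; pledge gives 129 − 162 = -33. No deviation. ✓
  Opportunistic: pledge gives 129 − 198 = -69; no pledge gives 409 − 60 = 349. Would deviate. ✗
Neither assignment is incentive-compatible.

None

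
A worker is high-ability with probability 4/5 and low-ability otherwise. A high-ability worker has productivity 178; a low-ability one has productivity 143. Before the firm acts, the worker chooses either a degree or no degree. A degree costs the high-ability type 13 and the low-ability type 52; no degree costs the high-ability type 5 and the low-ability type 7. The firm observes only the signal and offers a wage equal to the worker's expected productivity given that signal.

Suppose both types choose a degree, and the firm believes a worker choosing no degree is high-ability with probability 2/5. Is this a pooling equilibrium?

No

At the pooled signal (degree) the firm holds the prior 4/5 and pays 4/5·178 + 1/5·143 = 171. Off-path (no degree) belief 2/5 gives 2/5·178 + 3/5·143 = 157.
High-ability: degree gives 171 − 13 = 158; no degree gives 157 − 5 = 152. Stays. ✓
Low-ability: degree gives 171 − 52 = 119; no degree gives 157 − 7 = 150. Deviates. ✗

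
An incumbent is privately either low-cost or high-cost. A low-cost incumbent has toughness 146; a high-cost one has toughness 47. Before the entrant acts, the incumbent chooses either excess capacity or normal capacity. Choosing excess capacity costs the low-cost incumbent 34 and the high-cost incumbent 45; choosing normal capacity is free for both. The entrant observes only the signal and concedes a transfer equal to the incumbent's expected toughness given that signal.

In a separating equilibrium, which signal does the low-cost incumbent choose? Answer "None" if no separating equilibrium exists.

Try low-cost → excess capacity, high-cost → normal capacity:
  If types separate, excess capacity earns payment 146 and normal capacity earns 47.
  Low-cost: excess capacity gives 146 − 34 = 112; normal capacity gives 47 − 0 = 47. No deviation. ✓
  High-cost: normal capacity gives 47 − 0 = 47; excess capacity gives 146 − 45 = 101. Would deviate. ✗
Try low-cost → normal capacity, high-cost → excess capacity:
  If types separate, normal capacity earns payment 146 and excess capacity earns 47.
  Low-cost: normal capacity gives 146 − 0 = 146; excess capacity gives 47 − 34 = 13. No deviation. ✓
  High-cost: excess capacity gives 47 − 45 = 2; normal capacity gives 146 − 0 = 146. Would deviate. ✗
Neither assignment is incentive-compatible.

None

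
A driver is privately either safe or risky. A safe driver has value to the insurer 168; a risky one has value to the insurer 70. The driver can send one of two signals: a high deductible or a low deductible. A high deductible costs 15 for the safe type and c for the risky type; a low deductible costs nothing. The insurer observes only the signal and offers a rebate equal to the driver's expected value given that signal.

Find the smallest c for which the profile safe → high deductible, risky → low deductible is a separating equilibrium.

Under separation: high deductible → safe (pays 168); low deductible → risky (pays 70).
Safe: 168 − 15 = 153 ≥ 70 − 0 = 70. Holds regardless of c. ✓
Risky: 70 − 0 ≥ 168 − c, so c ≥ 168 − 70 = 98.

98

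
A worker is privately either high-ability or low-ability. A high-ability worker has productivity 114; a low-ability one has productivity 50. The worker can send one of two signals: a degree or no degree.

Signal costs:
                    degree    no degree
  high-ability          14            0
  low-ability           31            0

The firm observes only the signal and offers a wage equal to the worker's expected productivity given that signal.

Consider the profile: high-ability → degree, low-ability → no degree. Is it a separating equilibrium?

If types separate, degree earns payment 114 and no degree earns 50.
High-ability: degree gives 114 − 14 = 100; no degree gives 50 − 0 = 50. No deviation. ✓
Low-ability: no degree gives 50 − 0 = 50; degree gives 114 − 31 = 83. Would deviate. ✗

No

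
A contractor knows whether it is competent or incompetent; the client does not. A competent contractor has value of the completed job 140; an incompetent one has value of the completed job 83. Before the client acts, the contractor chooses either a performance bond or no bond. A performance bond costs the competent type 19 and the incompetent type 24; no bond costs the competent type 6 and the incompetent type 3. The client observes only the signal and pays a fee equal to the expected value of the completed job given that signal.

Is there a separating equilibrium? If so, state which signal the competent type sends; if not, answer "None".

Try competent → bond, incompetent → no bond:
  If types separate, bond earns payment 140 and no bond earns 83.
  Competent: bond gives 140 − 19 = 121; no bond gives 83 − 6 = 77. No deviation. ✓
  Incompetent: no bond gives 83 − 3 = 80; bond gives 140 − 24 = 116. Would deviate. ✗
Try competent → no bond, incompetent → bond:
  If types separate, no bond earns payment 140 and bond earns 83.
  Competent: no bond gives 140 − 6 = 134; bond gives 83 − 19 = 64. No deviation. ✓
  Incompetent: bond gives 83 − 24 = 59; no bond gives 140 − 3 = 137. Would deviate. ✗
Neither assignment is incentive-compatible.

None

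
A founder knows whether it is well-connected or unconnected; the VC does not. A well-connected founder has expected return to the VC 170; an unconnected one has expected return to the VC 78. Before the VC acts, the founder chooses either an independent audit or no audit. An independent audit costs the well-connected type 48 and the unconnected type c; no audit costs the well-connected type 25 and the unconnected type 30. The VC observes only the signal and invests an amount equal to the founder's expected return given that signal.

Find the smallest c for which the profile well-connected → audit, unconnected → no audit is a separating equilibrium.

Under separation: audit → well-connected (pays 170); no audit → unconnected (pays 78).
Well-connected: 170 − 48 = 122 ≥ 78 − 25 = 53. Holds regardless of c. ✓
Unconnected: 78 − 30 ≥ 170 − c, so c ≥ 170 − 48 = 122.

122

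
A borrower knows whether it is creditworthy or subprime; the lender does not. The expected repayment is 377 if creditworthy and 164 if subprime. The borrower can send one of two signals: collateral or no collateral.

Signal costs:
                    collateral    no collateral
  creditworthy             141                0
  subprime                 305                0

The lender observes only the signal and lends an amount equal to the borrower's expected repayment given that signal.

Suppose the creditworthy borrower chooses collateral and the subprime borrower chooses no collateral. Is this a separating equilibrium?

Under separation the lender infers type exactly: collateral → creditworthy (pays 377), no collateral → subprime (pays 164).
Creditworthy: collateral gives 377 − 141 = 236; no collateral gives 164 − 0 = 164. No deviation. ✓
Subprime: no collateral gives 164 − 0 = 164; collateral gives 377 − 305 = 72. No deviation. ✓
Both incentive constraints hold.

Yes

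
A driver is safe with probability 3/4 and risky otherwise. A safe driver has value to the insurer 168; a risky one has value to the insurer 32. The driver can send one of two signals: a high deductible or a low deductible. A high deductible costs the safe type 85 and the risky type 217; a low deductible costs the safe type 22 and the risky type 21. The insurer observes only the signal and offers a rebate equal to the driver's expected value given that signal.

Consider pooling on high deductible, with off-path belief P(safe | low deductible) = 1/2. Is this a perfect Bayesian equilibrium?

On the equilibrium path (high deductible) the insurer holds the prior 3/4 and pays 3/4·168 + 1/4·32 = 134. Off-path (low deductible) belief 1/2 gives 1/2·168 + 1/2·32 = 100.
Safe: high deductible gives 134 − 85 = 49; low deductible gives 100 − 22 = 78. Deviates. ✗
Risky: high deductible gives 134 − 217 = -83; low deductible gives 100 − 21 = 79. Deviates. ✗

No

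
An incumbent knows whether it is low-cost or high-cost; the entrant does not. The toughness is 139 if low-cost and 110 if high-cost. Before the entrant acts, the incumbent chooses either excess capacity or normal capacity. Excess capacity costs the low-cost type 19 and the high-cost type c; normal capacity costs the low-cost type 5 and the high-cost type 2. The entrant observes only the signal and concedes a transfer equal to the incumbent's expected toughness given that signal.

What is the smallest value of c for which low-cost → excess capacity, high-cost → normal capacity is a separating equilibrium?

31

Under separation: excess capacity → low-cost (pays 139); normal capacity → high-cost (pays 110).
Low-cost: 139 − 19 = 120 ≥ 110 − 5 = 105. Holds regardless of c. ✓
High-cost: 110 − 2 ≥ 139 − c, so c ≥ 139 − 108 = 31.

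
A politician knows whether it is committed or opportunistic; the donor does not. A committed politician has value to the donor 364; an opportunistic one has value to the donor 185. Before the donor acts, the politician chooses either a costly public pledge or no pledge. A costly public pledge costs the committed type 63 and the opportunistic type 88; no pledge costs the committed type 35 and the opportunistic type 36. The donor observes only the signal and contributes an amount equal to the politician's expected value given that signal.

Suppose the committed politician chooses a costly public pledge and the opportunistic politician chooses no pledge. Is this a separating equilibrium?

If types separate, pledge earns payment 364 and no pledge earns 185.
Committed: pledge gives 364 − 63 = 301; no pledge gives 185 − 35 = 150. No deviation. ✓
Opportunistic: no pledge gives 185 − 36 = 149; pledge gives 364 − 88 = 276. Would deviate. ✗

No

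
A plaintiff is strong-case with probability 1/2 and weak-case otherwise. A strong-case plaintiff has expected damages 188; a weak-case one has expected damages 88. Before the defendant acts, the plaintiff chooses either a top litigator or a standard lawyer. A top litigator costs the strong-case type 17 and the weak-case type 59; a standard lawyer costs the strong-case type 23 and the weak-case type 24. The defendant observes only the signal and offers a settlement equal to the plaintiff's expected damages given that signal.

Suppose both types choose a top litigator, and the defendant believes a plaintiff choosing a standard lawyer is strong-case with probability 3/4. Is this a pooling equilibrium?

On the equilibrium path (top litigator) the defendant holds the prior 1/2 and pays 1/2·188 + 1/2·88 = 138. Off-path (standard lawyer) belief 3/4 gives 3/4·188 + 1/4·88 = 163.
Strong-case: top litigator gives 138 − 17 = 121; standard lawyer gives 163 − 23 = 140. Deviates. ✗
Weak-case: top litigator gives 138 − 59 = 79; standard lawyer gives 163 − 24 = 139. Deviates. ✗

No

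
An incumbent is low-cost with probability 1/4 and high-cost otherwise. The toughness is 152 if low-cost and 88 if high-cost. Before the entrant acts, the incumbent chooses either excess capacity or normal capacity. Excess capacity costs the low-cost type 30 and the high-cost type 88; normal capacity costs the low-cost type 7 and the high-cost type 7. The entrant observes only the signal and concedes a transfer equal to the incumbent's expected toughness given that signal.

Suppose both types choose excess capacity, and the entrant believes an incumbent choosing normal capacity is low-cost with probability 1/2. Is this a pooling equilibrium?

At the pooled signal (excess capacity) the entrant holds the prior 1/4 and pays 1/4·152 + 3/4·88 = 104. Off-path (normal capacity) belief 1/2 gives 1/2·152 + 1/2·88 = 120.
Low-cost: excess capacity gives 104 − 30 = 74; normal capacity gives 120 − 7 = 113. Deviates. ✗
High-cost: excess capacity gives 104 − 88 = 16; normal capacity gives 120 − 7 = 113. Deviates. ✗

No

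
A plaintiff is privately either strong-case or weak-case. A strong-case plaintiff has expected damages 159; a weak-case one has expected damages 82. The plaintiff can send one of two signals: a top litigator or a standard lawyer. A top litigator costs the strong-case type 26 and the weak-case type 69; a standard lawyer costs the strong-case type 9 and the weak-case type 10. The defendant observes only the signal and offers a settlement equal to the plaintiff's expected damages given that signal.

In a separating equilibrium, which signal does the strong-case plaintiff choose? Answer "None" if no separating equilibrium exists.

Try strong-case → top litigator, weak-case → standard lawyer:
  If types separate, top litigator earns payment 159 and standard lawyer earns 82.
  Strong-case: top litigator gives 159 − 26 = 133; standard lawyer gives 82 − 9 = 73. No deviation. ✓
  Weak-case: standard lawyer gives 82 − 10 = 72; top litigator gives 159 − 69 = 90. Would deviate. ✗
Try strong-case → standard lawyer, weak-case → top litigator:
  If types separate, standard lawyer earns payment 159 and top litigator earns 82.
  Strong-case: standard lawyer gives 159 − 9 = 150; top litigator gives 82 − 26 = 56. No deviation. ✓
  Weak-case: top litigator gives 82 − 69 = 13; standard lawyer gives 159 − 10 = 149. Would deviate. ✗
Neither assignment is incentive-compatible.

None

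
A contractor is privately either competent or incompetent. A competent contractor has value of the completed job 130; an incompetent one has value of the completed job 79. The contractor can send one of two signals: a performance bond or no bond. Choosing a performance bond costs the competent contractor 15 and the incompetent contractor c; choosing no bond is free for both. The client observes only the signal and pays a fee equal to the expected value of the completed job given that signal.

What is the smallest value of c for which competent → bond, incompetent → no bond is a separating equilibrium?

Under separation: bond → competent (pays 130); no bond → incompetent (pays 79).
Competent: 130 − 15 = 115 ≥ 79 − 0 = 79. Holds regardless of c. ✓
Incompetent: 79 − 0 ≥ 130 − c, so c ≥ 130 − 79 = 51.

51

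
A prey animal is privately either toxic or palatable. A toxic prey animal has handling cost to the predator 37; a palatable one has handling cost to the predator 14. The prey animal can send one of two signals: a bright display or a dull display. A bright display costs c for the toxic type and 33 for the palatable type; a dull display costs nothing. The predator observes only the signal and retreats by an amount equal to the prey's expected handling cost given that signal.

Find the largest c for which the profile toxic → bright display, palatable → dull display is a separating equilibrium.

23

Under separation: bright display → toxic (pays 37); dull display → palatable (pays 14).
Palatable: 14 − 0 = 14 ≥ 37 − 33 = 4. Holds regardless of c. ✓
Toxic: 37 − c ≥ 14 − 0, so c ≤ 37 − 14 = 23.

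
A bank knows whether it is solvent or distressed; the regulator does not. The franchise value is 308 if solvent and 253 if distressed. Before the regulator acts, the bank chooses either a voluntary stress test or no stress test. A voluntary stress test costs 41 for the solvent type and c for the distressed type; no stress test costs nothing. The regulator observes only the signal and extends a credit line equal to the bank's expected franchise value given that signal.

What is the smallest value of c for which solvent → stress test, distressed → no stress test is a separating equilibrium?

Under separation: stress test → solvent (pays 308); no stress test → distressed (pays 253).
Solvent: 308 − 41 = 267 ≥ 253 − 0 = 253. Holds regardless of c. ✓
Distressed: 253 − 0 ≥ 308 − c, so c ≥ 308 − 253 = 55.

55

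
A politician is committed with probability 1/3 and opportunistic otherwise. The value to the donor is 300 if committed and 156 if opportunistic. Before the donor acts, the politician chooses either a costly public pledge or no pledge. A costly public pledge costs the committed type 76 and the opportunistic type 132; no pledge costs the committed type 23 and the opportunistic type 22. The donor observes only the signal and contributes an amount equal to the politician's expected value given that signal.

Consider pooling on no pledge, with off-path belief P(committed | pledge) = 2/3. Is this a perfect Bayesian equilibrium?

At the pooled signal (no pledge) the donor holds the prior 1/3 and pays 1/3·300 + 2/3·156 = 204. Off-path (pledge) belief 2/3 gives 2/3·300 + 1/3·156 = 252.
Committed: no pledge gives 204 − 23 = 181; pledge gives 252 − 76 = 176. Stays. ✓
Opportunistic: no pledge gives 204 − 22 = 182; pledge gives 252 − 132 = 120. Stays. ✓

Yes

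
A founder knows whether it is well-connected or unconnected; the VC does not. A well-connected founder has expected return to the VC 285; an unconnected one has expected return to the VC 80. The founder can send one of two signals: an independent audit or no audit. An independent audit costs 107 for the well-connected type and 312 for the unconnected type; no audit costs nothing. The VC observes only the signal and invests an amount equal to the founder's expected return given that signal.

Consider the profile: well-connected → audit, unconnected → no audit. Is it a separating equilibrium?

Yes

If types separate, audit earns payment 285 and no audit earns 80.
Well-connected: audit gives 285 − 107 = 178; no audit gives 80 − 0 = 80. No deviation. ✓
Unconnected: no audit gives 80 − 0 = 80; audit gives 285 − 312 = -27. No deviation. ✓
Both incentive constraints hold.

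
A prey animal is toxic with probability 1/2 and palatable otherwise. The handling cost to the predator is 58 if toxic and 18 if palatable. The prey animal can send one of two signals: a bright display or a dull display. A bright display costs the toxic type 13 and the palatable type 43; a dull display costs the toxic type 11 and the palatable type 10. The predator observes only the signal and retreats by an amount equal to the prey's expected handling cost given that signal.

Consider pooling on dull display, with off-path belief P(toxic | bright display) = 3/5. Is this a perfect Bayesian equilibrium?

On the equilibrium path (dull display) the predator holds the prior 1/2 and pays 1/2·58 + 1/2·18 = 38. Off-path (bright display) belief 3/5 gives 3/5·58 + 2/5·18 = 42.
Toxic: dull display gives 38 − 11 = 27; bright display gives 42 − 13 = 29. Deviates. ✗
Palatable: dull display gives 38 − 10 = 28; bright display gives 42 − 43 = -1. Stays. ✓

No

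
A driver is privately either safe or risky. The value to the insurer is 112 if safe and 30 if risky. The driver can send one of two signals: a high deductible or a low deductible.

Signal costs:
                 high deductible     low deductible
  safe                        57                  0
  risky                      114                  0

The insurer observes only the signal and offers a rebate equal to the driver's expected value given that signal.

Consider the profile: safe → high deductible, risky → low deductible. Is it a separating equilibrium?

Yes

Under separation the insurer infers type exactly: high deductible → safe (pays 112), low deductible → risky (pays 30).
Safe: high deductible gives 112 − 57 = 55; low deductible gives 30 − 0 = 30. No deviation. ✓
Risky: low deductible gives 30 − 0 = 30; high deductible gives 112 − 114 = -2. No deviation. ✓
Both incentive constraints hold.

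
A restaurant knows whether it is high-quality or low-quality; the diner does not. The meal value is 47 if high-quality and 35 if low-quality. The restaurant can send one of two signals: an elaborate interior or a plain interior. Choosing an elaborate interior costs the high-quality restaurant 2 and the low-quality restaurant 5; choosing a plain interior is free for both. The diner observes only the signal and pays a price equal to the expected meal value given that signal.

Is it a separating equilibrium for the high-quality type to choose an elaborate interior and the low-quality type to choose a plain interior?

If types separate, elaborate interior earns payment 47 and plain interior earns 35.
High-quality: elaborate interior gives 47 − 2 = 45; plain interior gives 35 − 0 = 35. No deviation. ✓
Low-quality: plain interior gives 35 − 0 = 35; elaborate interior gives 47 − 5 = 42. Would deviate. ✗

No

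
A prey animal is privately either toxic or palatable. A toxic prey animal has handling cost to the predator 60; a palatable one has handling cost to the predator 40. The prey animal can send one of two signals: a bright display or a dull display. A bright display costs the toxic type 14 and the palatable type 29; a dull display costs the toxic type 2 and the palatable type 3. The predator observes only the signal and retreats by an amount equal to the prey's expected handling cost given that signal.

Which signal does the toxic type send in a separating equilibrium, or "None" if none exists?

bright display

Try toxic → bright display, palatable → dull display:
  Under separation the predator infers type exactly: bright display → toxic (pays 60), dull display → palatable (pays 40).
  Toxic: bright display gives 60 − 14 = 46; dull display gives 40 − 2 = 38. No deviation. ✓
  Palatable: dull display gives 40 − 3 = 37; bright display gives 60 − 29 = 31. No deviation. ✓
Both hold — the toxic type sends bright display.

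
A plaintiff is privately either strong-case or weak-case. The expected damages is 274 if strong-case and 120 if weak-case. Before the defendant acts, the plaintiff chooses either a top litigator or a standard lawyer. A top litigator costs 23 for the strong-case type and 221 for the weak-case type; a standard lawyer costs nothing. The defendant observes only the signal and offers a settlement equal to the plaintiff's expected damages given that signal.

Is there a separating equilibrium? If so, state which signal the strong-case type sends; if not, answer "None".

Try strong-case → top litigator, weak-case → standard lawyer:
  If types separate, top litigator earns payment 274 and standard lawyer earns 120.
  Strong-case: top litigator gives 274 − 23 = 251; standard lawyer gives 120 − 0 = 120. No deviation. ✓
  Weak-case: standard lawyer gives 120 − 0 = 120; top litigator gives 274 − 221 = 53. No deviation. ✓
Both hold — the strong-case type sends top litigator.

top litigator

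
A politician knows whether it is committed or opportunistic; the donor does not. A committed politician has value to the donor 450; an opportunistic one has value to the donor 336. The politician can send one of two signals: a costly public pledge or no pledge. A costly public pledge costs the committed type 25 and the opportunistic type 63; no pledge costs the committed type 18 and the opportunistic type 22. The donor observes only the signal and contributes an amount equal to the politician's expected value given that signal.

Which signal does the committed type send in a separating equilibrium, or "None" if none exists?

None

Try committed → pledge, opportunistic → no pledge:
  If types separate, pledge earns payment 450 and no pledge earns 336.
  Committed: pledge gives 450 − 25 = 425; no pledge gives 336 − 18 = 318. No deviation. ✓
  Opportunistic: no pledge gives 336 − 22 = 314; pledge gives 450 − 63 = 387. Would deviate. ✗
Try committed → no pledge, opportunistic → pledge:
  If types separate, no pledge earns payment 450 and pledge earns 336.
  Committed: no pledge gives 450 − 18 = 432; pledge gives 336 − 25 = 311. No deviation. ✓
  Opportunistic: pledge gives 336 − 63 = 273; no pledge gives 450 − 22 = 428. Would deviate. ✗
Neither assignment is incentive-compatible.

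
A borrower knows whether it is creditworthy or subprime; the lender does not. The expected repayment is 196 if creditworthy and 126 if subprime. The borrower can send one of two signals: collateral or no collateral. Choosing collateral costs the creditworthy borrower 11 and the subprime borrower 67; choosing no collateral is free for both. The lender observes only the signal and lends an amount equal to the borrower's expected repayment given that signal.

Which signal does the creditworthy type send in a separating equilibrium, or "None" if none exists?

None

Try creditworthy → collateral, subprime → no collateral:
  If types separate, collateral earns payment 196 and no collateral earns 126.
  Creditworthy: collateral gives 196 − 11 = 185; no collateral gives 126 − 0 = 126. No deviation. ✓
  Subprime: no collateral gives 126 − 0 = 126; collateral gives 196 − 67 = 129. Would deviate. ✗
Try creditworthy → no collateral, subprime → collateral:
  If types separate, no collateral earns payment 196 and collateral earns 126.
  Creditworthy: no collateral gives 196 − 0 = 196; collateral gives 126 − 11 = 115. No deviation. ✓
  Subprime: collateral gives 126 − 67 = 59; no collateral gives 196 − 0 = 196. Would deviate. ✗
Neither assignment is incentive-compatible.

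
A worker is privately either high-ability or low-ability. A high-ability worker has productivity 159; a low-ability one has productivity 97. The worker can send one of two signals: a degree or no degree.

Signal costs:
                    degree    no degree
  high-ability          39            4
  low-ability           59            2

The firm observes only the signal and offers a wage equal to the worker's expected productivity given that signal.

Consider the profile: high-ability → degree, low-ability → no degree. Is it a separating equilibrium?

No

If types separate, degree earns payment 159 and no degree earns 97.
High-ability: degree gives 159 − 39 = 120; no degree gives 97 − 4 = 93. No deviation. ✓
Low-ability: no degree gives 97 − 2 = 95; degree gives 159 − 59 = 100. Would deviate. ✗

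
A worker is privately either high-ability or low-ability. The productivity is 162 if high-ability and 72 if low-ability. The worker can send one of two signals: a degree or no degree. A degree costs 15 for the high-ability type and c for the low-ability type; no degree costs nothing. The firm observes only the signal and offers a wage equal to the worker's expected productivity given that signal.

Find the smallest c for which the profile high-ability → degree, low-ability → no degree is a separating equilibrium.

90

Under separation: degree → high-ability (pays 162); no degree → low-ability (pays 72).
High-ability: 162 − 15 = 147 ≥ 72 − 0 = 72. Holds regardless of c. ✓
Low-ability: 72 − 0 ≥ 162 − c, so c ≥ 162 − 72 = 90.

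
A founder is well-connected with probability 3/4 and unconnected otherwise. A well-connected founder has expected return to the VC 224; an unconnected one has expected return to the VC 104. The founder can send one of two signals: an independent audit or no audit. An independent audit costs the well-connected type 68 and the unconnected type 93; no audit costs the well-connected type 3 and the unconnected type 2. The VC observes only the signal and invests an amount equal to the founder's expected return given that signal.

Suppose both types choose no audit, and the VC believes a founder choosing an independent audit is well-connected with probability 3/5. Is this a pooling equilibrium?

On the equilibrium path (no audit) the VC holds the prior 3/4 and pays 3/4·224 + 1/4·104 = 194. Off-path (audit) belief 3/5 gives 3/5·224 + 2/5·104 = 176.
Well-connected: no audit gives 194 − 3 = 191; audit gives 176 − 68 = 108. Stays. ✓
Unconnected: no audit gives 194 − 2 = 192; audit gives 176 − 93 = 83. Stays. ✓
Beliefs are Bayes-consistent on-path and both types best-respond.

Yes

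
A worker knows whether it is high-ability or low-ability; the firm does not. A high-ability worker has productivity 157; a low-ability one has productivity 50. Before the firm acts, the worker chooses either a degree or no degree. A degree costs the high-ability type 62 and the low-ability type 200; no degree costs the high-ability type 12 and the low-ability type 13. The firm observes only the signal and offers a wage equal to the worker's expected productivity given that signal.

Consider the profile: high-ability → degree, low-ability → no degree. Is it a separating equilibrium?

If types separate, degree earns payment 157 and no degree earns 50.
High-ability: degree gives 157 − 62 = 95; no degree gives 50 − 12 = 38. No deviation. ✓
Low-ability: no degree gives 50 − 13 = 37; degree gives 157 − 200 = -43. No deviation. ✓
Both incentive constraints hold.

Yes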